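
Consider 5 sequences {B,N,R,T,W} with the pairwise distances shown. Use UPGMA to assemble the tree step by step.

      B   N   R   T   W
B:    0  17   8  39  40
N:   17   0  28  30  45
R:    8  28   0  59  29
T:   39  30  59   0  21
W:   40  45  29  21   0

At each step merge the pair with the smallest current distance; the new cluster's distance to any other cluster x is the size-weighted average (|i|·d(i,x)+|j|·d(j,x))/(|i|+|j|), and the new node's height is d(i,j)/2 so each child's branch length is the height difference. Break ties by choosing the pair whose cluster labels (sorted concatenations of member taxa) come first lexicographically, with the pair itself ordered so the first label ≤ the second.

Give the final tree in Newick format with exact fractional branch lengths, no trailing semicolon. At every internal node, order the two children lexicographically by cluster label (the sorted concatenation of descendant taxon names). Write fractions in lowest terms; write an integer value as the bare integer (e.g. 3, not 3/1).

step 1: merge (B,R) at d=8; branch lengths B→4, R→4; new cluster BR
  updated: d(BR,N)=45/2, d(BR,T)=49, d(BR,W)=69/2
step 2: merge (T,W) at d=21; branch lengths T→21/2, W→21/2; new cluster TW
  updated: d(BR,TW)=167/4, d(N,TW)=75/2
step 3: merge (BR,N) at d=45/2; branch lengths BR→29/4, N→45/4; new cluster BNR
  updated: d(BNR,TW)=121/3
step 4: merge (BNR,TW) at d=121/3; branch lengths BNR→107/12, TW→29/3; new cluster BNRTW
final tree: (((B:4,R:4):29/4,N:45/4):107/12,(T:21/2,W:21/2):29/3)
total length: 793/12

(((B:4,R:4):29/4,N:45/4):107/12,(T:21/2,W:21/2):29/3)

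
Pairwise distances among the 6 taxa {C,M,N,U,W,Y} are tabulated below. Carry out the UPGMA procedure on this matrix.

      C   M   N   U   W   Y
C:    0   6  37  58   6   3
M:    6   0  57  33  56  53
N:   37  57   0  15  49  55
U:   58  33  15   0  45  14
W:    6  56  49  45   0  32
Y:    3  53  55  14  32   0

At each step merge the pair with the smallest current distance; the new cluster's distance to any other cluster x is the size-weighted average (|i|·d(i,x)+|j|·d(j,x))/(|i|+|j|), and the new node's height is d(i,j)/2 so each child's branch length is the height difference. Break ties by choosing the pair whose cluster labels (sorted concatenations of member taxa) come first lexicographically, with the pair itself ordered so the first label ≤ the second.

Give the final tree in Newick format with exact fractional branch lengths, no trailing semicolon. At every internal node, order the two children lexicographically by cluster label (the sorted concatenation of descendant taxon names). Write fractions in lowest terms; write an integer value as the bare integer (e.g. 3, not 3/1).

((((C:3/2,Y:3/2):8,W:19/2):29/3,M:115/6):31/12,(N:15/2,U:15/2):57/4)

1. join C+Y (d=3) ⇒ CY; edges |C|=3/2, |Y|=3/2
  updated: d(CY,M)=59/2, d(CY,N)=46, d(CY,U)=36, d(CY,W)=19
2. join N+U (d=15) ⇒ NU; edges |N|=15/2, |U|=15/2
  updated: d(CY,NU)=41, d(M,NU)=45, d(NU,W)=47
3. join CY+W (d=19) ⇒ CWY; edges |CY|=8, |W|=19/2
  updated: d(CWY,M)=115/3, d(CWY,NU)=43
4. join CWY+M (d=115/3) ⇒ CMWY; edges |CWY|=29/3, |M|=115/6
  updated: d(CMWY,NU)=87/2
5. join CMWY+NU (d=87/2) ⇒ CMNUWY; edges |CMWY|=31/12, |NU|=57/4
final tree: ((((C:3/2,Y:3/2):8,W:19/2):29/3,M:115/6):31/12,(N:15/2,U:15/2):57/4)
total length: 487/6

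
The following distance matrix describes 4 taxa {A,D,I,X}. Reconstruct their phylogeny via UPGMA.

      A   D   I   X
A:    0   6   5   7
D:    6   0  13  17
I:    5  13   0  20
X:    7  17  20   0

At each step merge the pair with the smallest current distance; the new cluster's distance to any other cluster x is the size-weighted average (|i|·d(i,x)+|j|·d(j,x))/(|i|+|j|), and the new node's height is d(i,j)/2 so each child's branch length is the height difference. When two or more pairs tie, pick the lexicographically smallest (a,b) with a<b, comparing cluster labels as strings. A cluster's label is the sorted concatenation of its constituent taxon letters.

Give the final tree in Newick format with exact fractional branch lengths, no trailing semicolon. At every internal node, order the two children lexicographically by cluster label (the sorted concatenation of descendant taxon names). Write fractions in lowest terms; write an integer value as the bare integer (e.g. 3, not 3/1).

(((A:5/2,I:5/2):9/4,D:19/4):31/12,X:22/3)

step 1: merge (A,I) at d=5; branch lengths A→5/2, I→5/2; new cluster AI
  updated: d(AI,D)=19/2, d(AI,X)=27/2
step 2: merge (AI,D) at d=19/2; branch lengths AI→9/4, D→19/4; new cluster ADI
  updated: d(ADI,X)=44/3
step 3: merge (ADI,X) at d=44/3; branch lengths ADI→31/12, X→22/3; new cluster ADIX
final tree: (((A:5/2,I:5/2):9/4,D:19/4):31/12,X:22/3)
total length: 263/12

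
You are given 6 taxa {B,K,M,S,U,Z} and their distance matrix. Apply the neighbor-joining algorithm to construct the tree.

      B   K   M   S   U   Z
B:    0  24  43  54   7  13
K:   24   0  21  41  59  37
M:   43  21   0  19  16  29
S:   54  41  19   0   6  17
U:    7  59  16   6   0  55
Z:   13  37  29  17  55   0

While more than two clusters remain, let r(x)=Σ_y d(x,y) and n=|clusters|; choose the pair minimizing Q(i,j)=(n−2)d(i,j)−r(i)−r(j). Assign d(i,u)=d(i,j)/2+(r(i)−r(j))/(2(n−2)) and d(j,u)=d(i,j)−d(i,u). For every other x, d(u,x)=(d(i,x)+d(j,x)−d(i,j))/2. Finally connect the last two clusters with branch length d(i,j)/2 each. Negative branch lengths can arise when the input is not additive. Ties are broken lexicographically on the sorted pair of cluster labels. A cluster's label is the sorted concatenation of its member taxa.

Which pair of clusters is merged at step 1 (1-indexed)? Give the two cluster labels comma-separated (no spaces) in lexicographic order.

1. join B+U (d=7, Q=-256) ⇒ BU; edges |B|=13/4, |U|=15/4
  updated: d(BU,K)=38, d(BU,M)=26, d(BU,S)=53/2, d(BU,Z)=61/2
2. join K+M (d=21, Q=-169) ⇒ KM; edges |K|=35/2, |M|=7/2
  updated: d(BU,KM)=43/2, d(KM,S)=39/2, d(KM,Z)=45/2
3. join BU+KM (d=43/2, Q=-99) ⇒ BKMU; edges |BU|=29/2, |KM|=7
  updated: d(BKMU,S)=49/4, d(BKMU,Z)=63/4
4. join BKMU+S (d=49/4, Q=-45) ⇒ BKMSU; edges |BKMU|=11/2, |S|=27/4
  updated: d(BKMSU,Z)=41/4
5. join BKMSU+Z (d=41/4) ⇒ BKMSUZ; edges |BKMSU|=41/8, |Z|=41/8
final tree: ((((B:13/4,U:15/4):29/2,(K:35/2,M:7/2):7):11/2,S:27/4):41/8,Z:41/8)
total length: 72

B,U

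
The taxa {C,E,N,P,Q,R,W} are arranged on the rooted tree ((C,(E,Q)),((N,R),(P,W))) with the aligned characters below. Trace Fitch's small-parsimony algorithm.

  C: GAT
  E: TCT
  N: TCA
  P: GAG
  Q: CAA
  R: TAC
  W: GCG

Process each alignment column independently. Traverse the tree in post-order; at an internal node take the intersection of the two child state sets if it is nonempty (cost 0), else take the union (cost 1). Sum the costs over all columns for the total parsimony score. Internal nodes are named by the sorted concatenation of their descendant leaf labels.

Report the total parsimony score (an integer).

10

site 0, node EQ: E={T} ∪ Q={C} → {C,T} (+1)
site 0, node CEQ: C={G} ∪ EQ={C,T} → {C,G,T} (+1)
site 0, node NR: N={T} ∩ R={T} → {T} (+0)
site 0, node PW: P={G} ∩ W={G} → {G} (+0)
site 0, node NPRW: NR={T} ∪ PW={G} → {G,T} (+1)
site 0, node CENPQRW: CEQ={C,G,T} ∩ NPRW={G,T} → {G,T} (+0)
site 1, node EQ: E={C} ∪ Q={A} → {A,C} (+1)
site 1, node CEQ: C={A} ∩ EQ={A,C} → {A} (+0)
site 1, node NR: N={C} ∪ R={A} → {A,C} (+1)
site 1, node PW: P={A} ∪ W={C} → {A,C} (+1)
site 1, node NPRW: NR={A,C} ∩ PW={A,C} → {A,C} (+0)
site 1, node CENPQRW: CEQ={A} ∩ NPRW={A,C} → {A} (+0)
site 2, node EQ: E={T} ∪ Q={A} → {A,T} (+1)
site 2, node CEQ: C={T} ∩ EQ={A,T} → {T} (+0)
site 2, node NR: N={A} ∪ R={C} → {A,C} (+1)
site 2, node PW: P={G} ∩ W={G} → {G} (+0)
site 2, node NPRW: NR={A,C} ∪ PW={G} → {A,C,G} (+1)
site 2, node CENPQRW: CEQ={T} ∪ NPRW={A,C,G} → {A,C,G,T} (+1)
per-site changes: [3, 3, 4]; total = 10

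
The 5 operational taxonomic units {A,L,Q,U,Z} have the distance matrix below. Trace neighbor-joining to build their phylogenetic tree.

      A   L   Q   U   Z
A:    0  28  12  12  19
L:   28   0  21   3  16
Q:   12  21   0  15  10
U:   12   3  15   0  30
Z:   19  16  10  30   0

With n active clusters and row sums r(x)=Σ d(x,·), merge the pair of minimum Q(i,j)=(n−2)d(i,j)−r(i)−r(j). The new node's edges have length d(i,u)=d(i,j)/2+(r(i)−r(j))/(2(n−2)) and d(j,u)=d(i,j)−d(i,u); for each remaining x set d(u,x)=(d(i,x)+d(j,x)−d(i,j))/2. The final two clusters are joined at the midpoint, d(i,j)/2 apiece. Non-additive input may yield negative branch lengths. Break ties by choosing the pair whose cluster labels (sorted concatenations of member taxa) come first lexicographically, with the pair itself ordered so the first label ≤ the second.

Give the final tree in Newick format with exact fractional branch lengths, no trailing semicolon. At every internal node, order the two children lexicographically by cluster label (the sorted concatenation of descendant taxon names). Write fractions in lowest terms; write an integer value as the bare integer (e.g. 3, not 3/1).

(((A:15/2,(L:17/6,U:1/6):11):3,Q:2):4,Z:4)

iteration 1: select L,U (d=3, Q=-119); attach at lengths (17/6, 1/6); label the merged cluster LU
  updated: d(A,LU)=37/2, d(LU,Q)=33/2, d(LU,Z)=43/2
iteration 2: select A,LU (d=37/2, Q=-69); attach at lengths (15/2, 11); label the merged cluster ALU
  updated: d(ALU,Q)=5, d(ALU,Z)=11
iteration 3: select ALU,Q (d=5, Q=-26); attach at lengths (3, 2); label the merged cluster ALQU
  updated: d(ALQU,Z)=8
iteration 4: select ALQU,Z (d=8); attach at lengths (4, 4); label the merged cluster ALQUZ
final tree: (((A:15/2,(L:17/6,U:1/6):11):3,Q:2):4,Z:4)
total length: 69/2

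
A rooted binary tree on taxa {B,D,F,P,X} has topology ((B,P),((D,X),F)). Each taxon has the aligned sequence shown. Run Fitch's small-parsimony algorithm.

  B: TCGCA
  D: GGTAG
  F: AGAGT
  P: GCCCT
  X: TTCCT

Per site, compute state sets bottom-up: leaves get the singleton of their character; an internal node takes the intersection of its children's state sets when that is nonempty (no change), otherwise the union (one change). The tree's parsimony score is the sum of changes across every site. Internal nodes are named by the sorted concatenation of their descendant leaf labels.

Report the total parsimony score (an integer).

12

[col 0] BP: children B:{T}, P:{G} ∪→ {G,T}; cost 1
[col 0] DX: children D:{G}, X:{T} ∪→ {G,T}; cost 1
[col 0] DFX: children DX:{G,T}, F:{A} ∪→ {A,G,T}; cost 1
[col 0] BDFPX: children BP:{G,T}, DFX:{A,G,T} ∩→ {G,T}; cost 0
[col 1] BP: children B:{C}, P:{C} ∩→ {C}; cost 0
[col 1] DX: children D:{G}, X:{T} ∪→ {G,T}; cost 1
[col 1] DFX: children DX:{G,T}, F:{G} ∩→ {G}; cost 0
[col 1] BDFPX: children BP:{C}, DFX:{G} ∪→ {C,G}; cost 1
[col 2] BP: children B:{G}, P:{C} ∪→ {C,G}; cost 1
[col 2] DX: children D:{T}, X:{C} ∪→ {C,T}; cost 1
[col 2] DFX: children DX:{C,T}, F:{A} ∪→ {A,C,T}; cost 1
[col 2] BDFPX: children BP:{C,G}, DFX:{A,C,T} ∩→ {C}; cost 0
[col 3] BP: children B:{C}, P:{C} ∩→ {C}; cost 0
[col 3] DX: children D:{A}, X:{C} ∪→ {A,C}; cost 1
[col 3] DFX: children DX:{A,C}, F:{G} ∪→ {A,C,G}; cost 1
[col 3] BDFPX: children BP:{C}, DFX:{A,C,G} ∩→ {C}; cost 0
[col 4] BP: children B:{A}, P:{T} ∪→ {A,T}; cost 1
[col 4] DX: children D:{G}, X:{T} ∪→ {G,T}; cost 1
[col 4] DFX: children DX:{G,T}, F:{T} ∩→ {T}; cost 0
[col 4] BDFPX: children BP:{A,T}, DFX:{T} ∩→ {T}; cost 0
per-site changes: [3, 2, 3, 2, 2]; total = 12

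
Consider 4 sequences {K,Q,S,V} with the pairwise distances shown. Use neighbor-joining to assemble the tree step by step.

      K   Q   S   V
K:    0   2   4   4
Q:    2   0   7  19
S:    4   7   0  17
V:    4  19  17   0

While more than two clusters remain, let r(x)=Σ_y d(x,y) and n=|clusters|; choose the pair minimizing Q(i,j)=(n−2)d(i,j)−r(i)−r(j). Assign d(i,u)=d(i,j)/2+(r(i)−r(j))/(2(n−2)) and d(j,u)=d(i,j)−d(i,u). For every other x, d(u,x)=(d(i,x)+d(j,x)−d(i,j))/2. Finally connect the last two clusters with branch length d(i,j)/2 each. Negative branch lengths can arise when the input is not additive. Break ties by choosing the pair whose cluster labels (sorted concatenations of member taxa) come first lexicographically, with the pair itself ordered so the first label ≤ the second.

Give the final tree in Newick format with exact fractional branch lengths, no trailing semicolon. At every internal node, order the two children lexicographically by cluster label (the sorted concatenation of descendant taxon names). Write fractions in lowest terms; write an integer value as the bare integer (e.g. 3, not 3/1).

step 1: merge (K,V) at d=4, Q=-42; branch lengths K→-11/2, V→19/2; new cluster KV
  updated: d(KV,Q)=17/2, d(KV,S)=17/2
step 2: merge (KV,Q) at d=17/2, Q=-24; branch lengths KV→5, Q→7/2; new cluster KQV
  updated: d(KQV,S)=7/2
step 3: merge (KQV,S) at d=7/2; branch lengths KQV→7/4, S→7/4; new cluster KQSV
final tree: (((K:-11/2,V:19/2):5,Q:7/2):7/4,S:7/4)
total length: 16

(((K:-11/2,V:19/2):5,Q:7/2):7/4,S:7/4)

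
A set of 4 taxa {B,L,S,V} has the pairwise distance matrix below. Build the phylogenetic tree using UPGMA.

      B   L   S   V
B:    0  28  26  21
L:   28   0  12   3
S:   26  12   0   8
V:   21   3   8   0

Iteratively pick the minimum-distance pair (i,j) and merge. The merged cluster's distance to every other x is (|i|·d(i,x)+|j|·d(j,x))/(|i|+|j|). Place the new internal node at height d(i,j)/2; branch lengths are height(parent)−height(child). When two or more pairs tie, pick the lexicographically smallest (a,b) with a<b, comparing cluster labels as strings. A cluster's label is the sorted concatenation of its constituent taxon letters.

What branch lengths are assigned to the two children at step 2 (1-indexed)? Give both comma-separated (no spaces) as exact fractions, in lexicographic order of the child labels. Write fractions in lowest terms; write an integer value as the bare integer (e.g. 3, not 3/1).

7/2,5

1. join L+V (d=3) ⇒ LV; edges |L|=3/2, |V|=3/2
  updated: d(B,LV)=49/2, d(LV,S)=10
2. join LV+S (d=10) ⇒ LSV; edges |LV|=7/2, |S|=5
  updated: d(B,LSV)=25
3. join B+LSV (d=25) ⇒ BLSV; edges |B|=25/2, |LSV|=15/2
final tree: (B:25/2,((L:3/2,V:3/2):7/2,S:5):15/2)
total length: 63/2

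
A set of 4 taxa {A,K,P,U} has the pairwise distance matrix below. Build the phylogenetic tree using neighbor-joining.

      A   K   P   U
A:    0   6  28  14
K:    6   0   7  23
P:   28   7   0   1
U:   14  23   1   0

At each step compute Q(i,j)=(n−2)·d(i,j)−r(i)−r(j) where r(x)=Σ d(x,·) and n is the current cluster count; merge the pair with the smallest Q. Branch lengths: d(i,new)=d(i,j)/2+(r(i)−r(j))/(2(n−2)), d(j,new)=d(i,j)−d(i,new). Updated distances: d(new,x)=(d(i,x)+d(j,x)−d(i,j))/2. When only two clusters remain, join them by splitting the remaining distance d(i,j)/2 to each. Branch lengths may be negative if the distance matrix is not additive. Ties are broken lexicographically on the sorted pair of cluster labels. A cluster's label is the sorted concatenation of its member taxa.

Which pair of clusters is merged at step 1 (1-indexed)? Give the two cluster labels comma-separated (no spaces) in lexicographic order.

iteration 1: select A,K (d=6, Q=-72); attach at lengths (6, 0); label the merged cluster AK
  updated: d(AK,P)=29/2, d(AK,U)=31/2
iteration 2: select AK,P (d=29/2, Q=-31); attach at lengths (29/2, 0); label the merged cluster AKP
  updated: d(AKP,U)=1
iteration 3: select AKP,U (d=1); attach at lengths (1/2, 1/2); label the merged cluster AKPU
final tree: (((A:6,K:0):29/2,P:0):1/2,U:1/2)
total length: 43/2

A,K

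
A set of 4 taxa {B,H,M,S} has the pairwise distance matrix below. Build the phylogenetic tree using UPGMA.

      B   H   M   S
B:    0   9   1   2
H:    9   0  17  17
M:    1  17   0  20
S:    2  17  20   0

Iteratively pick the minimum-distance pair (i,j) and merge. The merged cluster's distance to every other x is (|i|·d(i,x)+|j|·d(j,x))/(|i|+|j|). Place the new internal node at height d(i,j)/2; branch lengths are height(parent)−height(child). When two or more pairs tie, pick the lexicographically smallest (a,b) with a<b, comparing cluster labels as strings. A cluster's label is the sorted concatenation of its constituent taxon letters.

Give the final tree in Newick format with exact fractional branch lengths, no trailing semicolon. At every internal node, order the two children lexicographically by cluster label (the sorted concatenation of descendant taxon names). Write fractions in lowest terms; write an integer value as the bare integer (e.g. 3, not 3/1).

(((B:1/2,M:1/2):5,S:11/2):5/3,H:43/6)

step 1: merge (B,M) at d=1; branch lengths B→1/2, M→1/2; new cluster BM
  updated: d(BM,H)=13, d(BM,S)=11
step 2: merge (BM,S) at d=11; branch lengths BM→5, S→11/2; new cluster BMS
  updated: d(BMS,H)=43/3
step 3: merge (BMS,H) at d=43/3; branch lengths BMS→5/3, H→43/6; new cluster BHMS
final tree: (((B:1/2,M:1/2):5,S:11/2):5/3,H:43/6)
total length: 61/3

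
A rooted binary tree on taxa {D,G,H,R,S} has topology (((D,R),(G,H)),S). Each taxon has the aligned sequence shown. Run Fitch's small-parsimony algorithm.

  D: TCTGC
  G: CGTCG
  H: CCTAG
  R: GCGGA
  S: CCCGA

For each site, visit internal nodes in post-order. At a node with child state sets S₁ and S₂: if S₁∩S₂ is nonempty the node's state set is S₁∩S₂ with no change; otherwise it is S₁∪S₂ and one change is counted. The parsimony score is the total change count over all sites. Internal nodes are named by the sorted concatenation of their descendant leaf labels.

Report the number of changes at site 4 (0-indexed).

DR@0: {T} ∪ {G} = {G,T} (union, +1)
GH@0: {C} ∩ {C} = {C} (intersection, +0)
DGHR@0: {G,T} ∪ {C} = {C,G,T} (union, +1)
DGHRS@0: {C,G,T} ∩ {C} = {C} (intersection, +0)
DR@1: {C} ∩ {C} = {C} (intersection, +0)
GH@1: {G} ∪ {C} = {C,G} (union, +1)
DGHR@1: {C} ∩ {C,G} = {C} (intersection, +0)
DGHRS@1: {C} ∩ {C} = {C} (intersection, +0)
DR@2: {T} ∪ {G} = {G,T} (union, +1)
GH@2: {T} ∩ {T} = {T} (intersection, +0)
DGHR@2: {G,T} ∩ {T} = {T} (intersection, +0)
DGHRS@2: {T} ∪ {C} = {C,T} (union, +1)
DR@3: {G} ∩ {G} = {G} (intersection, +0)
GH@3: {C} ∪ {A} = {A,C} (union, +1)
DGHR@3: {G} ∪ {A,C} = {A,C,G} (union, +1)
DGHRS@3: {A,C,G} ∩ {G} = {G} (intersection, +0)
DR@4: {C} ∪ {A} = {A,C} (union, +1)
GH@4: {G} ∩ {G} = {G} (intersection, +0)
DGHR@4: {A,C} ∪ {G} = {A,C,G} (union, +1)
DGHRS@4: {A,C,G} ∩ {A} = {A} (intersection, +0)
per-site changes: [2, 1, 2, 2, 2]; total = 9

2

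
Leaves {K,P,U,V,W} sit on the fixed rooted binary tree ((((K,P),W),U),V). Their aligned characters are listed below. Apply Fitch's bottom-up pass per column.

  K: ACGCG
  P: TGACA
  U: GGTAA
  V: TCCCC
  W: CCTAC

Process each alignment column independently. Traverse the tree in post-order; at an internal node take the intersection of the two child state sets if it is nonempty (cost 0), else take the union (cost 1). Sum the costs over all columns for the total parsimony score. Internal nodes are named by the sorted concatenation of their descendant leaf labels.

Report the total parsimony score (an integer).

site 0, node KP: K={A} ∪ P={T} → {A,T} (+1)
site 0, node KPW: KP={A,T} ∪ W={C} → {A,C,T} (+1)
site 0, node KPUW: KPW={A,C,T} ∪ U={G} → {A,C,G,T} (+1)
site 0, node KPUVW: KPUW={A,C,G,T} ∩ V={T} → {T} (+0)
site 1, node KP: K={C} ∪ P={G} → {C,G} (+1)
site 1, node KPW: KP={C,G} ∩ W={C} → {C} (+0)
site 1, node KPUW: KPW={C} ∪ U={G} → {C,G} (+1)
site 1, node KPUVW: KPUW={C,G} ∩ V={C} → {C} (+0)
site 2, node KP: K={G} ∪ P={A} → {A,G} (+1)
site 2, node KPW: KP={A,G} ∪ W={T} → {A,G,T} (+1)
site 2, node KPUW: KPW={A,G,T} ∩ U={T} → {T} (+0)
site 2, node KPUVW: KPUW={T} ∪ V={C} → {C,T} (+1)
site 3, node KP: K={C} ∩ P={C} → {C} (+0)
site 3, node KPW: KP={C} ∪ W={A} → {A,C} (+1)
site 3, node KPUW: KPW={A,C} ∩ U={A} → {A} (+0)
site 3, node KPUVW: KPUW={A} ∪ V={C} → {A,C} (+1)
site 4, node KP: K={G} ∪ P={A} → {A,G} (+1)
site 4, node KPW: KP={A,G} ∪ W={C} → {A,C,G} (+1)
site 4, node KPUW: KPW={A,C,G} ∩ U={A} → {A} (+0)
site 4, node KPUVW: KPUW={A} ∪ V={C} → {A,C} (+1)
per-site changes: [3, 2, 3, 2, 3]; total = 13

13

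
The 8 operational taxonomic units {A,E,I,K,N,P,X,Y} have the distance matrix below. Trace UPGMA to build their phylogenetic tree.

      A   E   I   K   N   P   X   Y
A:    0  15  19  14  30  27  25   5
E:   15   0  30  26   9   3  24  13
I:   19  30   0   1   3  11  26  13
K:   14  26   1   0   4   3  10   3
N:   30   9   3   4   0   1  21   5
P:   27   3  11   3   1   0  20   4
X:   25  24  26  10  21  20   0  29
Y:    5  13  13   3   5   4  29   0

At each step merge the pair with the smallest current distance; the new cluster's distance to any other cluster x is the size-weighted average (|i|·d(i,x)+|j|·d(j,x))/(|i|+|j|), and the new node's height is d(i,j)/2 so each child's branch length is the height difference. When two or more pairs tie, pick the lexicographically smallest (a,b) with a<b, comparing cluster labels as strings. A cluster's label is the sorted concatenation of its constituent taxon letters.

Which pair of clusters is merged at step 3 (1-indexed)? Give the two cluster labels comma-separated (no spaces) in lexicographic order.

1. join I+K (d=1) ⇒ IK; edges |I|=1/2, |K|=1/2
  updated: d(A,IK)=33/2, d(E,IK)=28, d(IK,N)=7/2, d(IK,P)=7, d(IK,X)=18, d(IK,Y)=8
2. join N+P (d=1) ⇒ NP; edges |N|=1/2, |P|=1/2
  updated: d(A,NP)=57/2, d(E,NP)=6, d(IK,NP)=21/4, d(NP,X)=41/2, d(NP,Y)=9/2
3. join NP+Y (d=9/2) ⇒ NPY; edges |NP|=7/4, |Y|=9/4
  updated: d(A,NPY)=62/3, d(E,NPY)=25/3, d(IK,NPY)=37/6, d(NPY,X)=70/3
4. join IK+NPY (d=37/6) ⇒ IKNPY; edges |IK|=31/12, |NPY|=5/6
  updated: d(A,IKNPY)=19, d(E,IKNPY)=81/5, d(IKNPY,X)=106/5
5. join A+E (d=15) ⇒ AE; edges |A|=15/2, |E|=15/2
  updated: d(AE,IKNPY)=88/5, d(AE,X)=49/2
6. join AE+IKNPY (d=88/5) ⇒ AEIKNPY; edges |AE|=13/10, |IKNPY|=343/60
  updated: d(AEIKNPY,X)=155/7
7. join AEIKNPY+X (d=155/7) ⇒ AEIKNPXY; edges |AEIKNPY|=159/70, |X|=155/14
final tree: (((A:15/2,E:15/2):13/10,((I:1/2,K:1/2):31/12,((N:1/2,P:1/2):7/4,Y:9/4):5/6):343/60):159/70,X:155/14)
total length: 9403/210

NP,Y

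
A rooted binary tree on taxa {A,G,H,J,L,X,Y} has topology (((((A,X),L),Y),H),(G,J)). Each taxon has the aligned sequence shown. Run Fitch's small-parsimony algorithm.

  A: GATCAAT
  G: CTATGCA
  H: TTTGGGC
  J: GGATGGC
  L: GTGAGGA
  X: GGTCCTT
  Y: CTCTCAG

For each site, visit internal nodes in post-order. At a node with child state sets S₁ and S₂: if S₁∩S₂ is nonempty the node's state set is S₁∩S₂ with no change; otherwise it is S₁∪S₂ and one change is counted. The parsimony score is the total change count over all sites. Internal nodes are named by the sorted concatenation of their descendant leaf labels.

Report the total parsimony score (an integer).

23

[col 0] AX: children A:{G}, X:{G} ∩→ {G}; cost 0
[col 0] ALX: children AX:{G}, L:{G} ∩→ {G}; cost 0
[col 0] ALXY: children ALX:{G}, Y:{C} ∪→ {C,G}; cost 1
[col 0] AHLXY: children ALXY:{C,G}, H:{T} ∪→ {C,G,T}; cost 1
[col 0] GJ: children G:{C}, J:{G} ∪→ {C,G}; cost 1
[col 0] AGHJLXY: children AHLXY:{C,G,T}, GJ:{C,G} ∩→ {C,G}; cost 0
[col 1] AX: children A:{A}, X:{G} ∪→ {A,G}; cost 1
[col 1] ALX: children AX:{A,G}, L:{T} ∪→ {A,G,T}; cost 1
[col 1] ALXY: children ALX:{A,G,T}, Y:{T} ∩→ {T}; cost 0
[col 1] AHLXY: children ALXY:{T}, H:{T} ∩→ {T}; cost 0
[col 1] GJ: children G:{T}, J:{G} ∪→ {G,T}; cost 1
[col 1] AGHJLXY: children AHLXY:{T}, GJ:{G,T} ∩→ {T}; cost 0
[col 2] AX: children A:{T}, X:{T} ∩→ {T}; cost 0
[col 2] ALX: children AX:{T}, L:{G} ∪→ {G,T}; cost 1
[col 2] ALXY: children ALX:{G,T}, Y:{C} ∪→ {C,G,T}; cost 1
[col 2] AHLXY: children ALXY:{C,G,T}, H:{T} ∩→ {T}; cost 0
[col 2] GJ: children G:{A}, J:{A} ∩→ {A}; cost 0
[col 2] AGHJLXY: children AHLXY:{T}, GJ:{A} ∪→ {A,T}; cost 1
[col 3] AX: children A:{C}, X:{C} ∩→ {C}; cost 0
[col 3] ALX: children AX:{C}, L:{A} ∪→ {A,C}; cost 1
[col 3] ALXY: children ALX:{A,C}, Y:{T} ∪→ {A,C,T}; cost 1
[col 3] AHLXY: children ALXY:{A,C,T}, H:{G} ∪→ {A,C,G,T}; cost 1
[col 3] GJ: children G:{T}, J:{T} ∩→ {T}; cost 0
[col 3] AGHJLXY: children AHLXY:{A,C,G,T}, GJ:{T} ∩→ {T}; cost 0
[col 4] AX: children A:{A}, X:{C} ∪→ {A,C}; cost 1
[col 4] ALX: children AX:{A,C}, L:{G} ∪→ {A,C,G}; cost 1
[col 4] ALXY: children ALX:{A,C,G}, Y:{C} ∩→ {C}; cost 0
[col 4] AHLXY: children ALXY:{C}, H:{G} ∪→ {C,G}; cost 1
[col 4] GJ: children G:{G}, J:{G} ∩→ {G}; cost 0
[col 4] AGHJLXY: children AHLXY:{C,G}, GJ:{G} ∩→ {G}; cost 0
[col 5] AX: children A:{A}, X:{T} ∪→ {A,T}; cost 1
[col 5] ALX: children AX:{A,T}, L:{G} ∪→ {A,G,T}; cost 1
[col 5] ALXY: children ALX:{A,G,T}, Y:{A} ∩→ {A}; cost 0
[col 5] AHLXY: children ALXY:{A}, H:{G} ∪→ {A,G}; cost 1
[col 5] GJ: children G:{C}, J:{G} ∪→ {C,G}; cost 1
[col 5] AGHJLXY: children AHLXY:{A,G}, GJ:{C,G} ∩→ {G}; cost 0
[col 6] AX: children A:{T}, X:{T} ∩→ {T}; cost 0
[col 6] ALX: children AX:{T}, L:{A} ∪→ {A,T}; cost 1
[col 6] ALXY: children ALX:{A,T}, Y:{G} ∪→ {A,G,T}; cost 1
[col 6] AHLXY: children ALXY:{A,G,T}, H:{C} ∪→ {A,C,G,T}; cost 1
[col 6] GJ: children G:{A}, J:{C} ∪→ {A,C}; cost 1
[col 6] AGHJLXY: children AHLXY:{A,C,G,T}, GJ:{A,C} ∩→ {A,C}; cost 0
per-site changes: [3, 3, 3, 3, 3, 4, 4]; total = 23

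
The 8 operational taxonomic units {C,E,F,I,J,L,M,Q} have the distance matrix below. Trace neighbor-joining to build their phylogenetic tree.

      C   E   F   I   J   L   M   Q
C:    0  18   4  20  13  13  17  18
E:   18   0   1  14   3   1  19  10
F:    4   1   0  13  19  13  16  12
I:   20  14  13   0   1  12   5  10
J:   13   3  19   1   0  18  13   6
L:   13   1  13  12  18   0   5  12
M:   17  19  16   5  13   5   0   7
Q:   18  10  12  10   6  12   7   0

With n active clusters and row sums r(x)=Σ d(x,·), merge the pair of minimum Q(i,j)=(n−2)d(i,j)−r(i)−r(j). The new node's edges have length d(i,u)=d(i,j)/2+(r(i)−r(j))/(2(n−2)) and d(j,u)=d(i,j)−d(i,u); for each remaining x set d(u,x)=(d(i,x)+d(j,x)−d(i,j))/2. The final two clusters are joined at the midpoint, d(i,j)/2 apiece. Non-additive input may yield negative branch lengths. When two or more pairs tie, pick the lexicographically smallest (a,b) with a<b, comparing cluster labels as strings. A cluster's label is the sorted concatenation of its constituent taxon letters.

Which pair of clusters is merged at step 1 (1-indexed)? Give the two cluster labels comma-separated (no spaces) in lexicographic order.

C,F

iteration 1: select C,F (d=4, Q=-157); attach at lengths (49/12, -1/12); label the merged cluster CF
  updated: d(CF,E)=15/2, d(CF,I)=29/2, d(CF,J)=14, d(CF,L)=11, d(CF,M)=29/2, d(CF,Q)=13
iteration 2: select E,L (d=1, Q=-217/2); attach at lengths (1/20, 19/20); label the merged cluster EL
  updated: d(CF,EL)=35/4, d(EL,I)=25/2, d(EL,J)=10, d(EL,M)=23/2, d(EL,Q)=21/2
iteration 3: select CF,EL (d=35/4, Q=-83); attach at lengths (93/16, 47/16); label the merged cluster CEFL
  updated: d(CEFL,I)=73/8, d(CEFL,J)=61/8, d(CEFL,M)=69/8, d(CEFL,Q)=59/8
iteration 4: select I,J (d=1, Q=-199/4); attach at lengths (1/12, 11/12); label the merged cluster IJ
  updated: d(CEFL,IJ)=63/8, d(IJ,M)=17/2, d(IJ,Q)=15/2
iteration 5: select CEFL,IJ (d=63/8, Q=-32); attach at lengths (63/16, 63/16); label the merged cluster CEFIJL
  updated: d(CEFIJL,M)=37/8, d(CEFIJL,Q)=7/2
iteration 6: select CEFIJL,M (d=37/8, Q=-121/8); attach at lengths (9/16, 65/16); label the merged cluster CEFIJLM
  updated: d(CEFIJLM,Q)=47/16
iteration 7: select CEFIJLM,Q (d=47/16); attach at lengths (47/32, 47/32); label the merged cluster CEFIJLMQ
final tree: (((((C:49/12,F:-1/12):93/16,(E:1/20,L:19/20):47/16):63/16,(I:1/12,J:11/12):63/16):9/16,M:65/16):47/32,Q:47/32)
total length: 483/16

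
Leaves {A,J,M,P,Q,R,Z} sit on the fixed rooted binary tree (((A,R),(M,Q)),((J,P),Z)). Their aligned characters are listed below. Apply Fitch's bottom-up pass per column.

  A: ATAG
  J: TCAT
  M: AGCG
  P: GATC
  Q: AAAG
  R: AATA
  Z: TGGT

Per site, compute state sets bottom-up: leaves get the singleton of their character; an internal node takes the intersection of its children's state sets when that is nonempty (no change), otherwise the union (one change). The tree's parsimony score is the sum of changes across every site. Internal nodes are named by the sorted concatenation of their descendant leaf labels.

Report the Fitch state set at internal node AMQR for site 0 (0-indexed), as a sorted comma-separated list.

site 0, node AR: A={A} ∩ R={A} → {A} (+0)
site 0, node MQ: M={A} ∩ Q={A} → {A} (+0)
site 0, node AMQR: AR={A} ∩ MQ={A} → {A} (+0)
site 0, node JP: J={T} ∪ P={G} → {G,T} (+1)
site 0, node JPZ: JP={G,T} ∩ Z={T} → {T} (+0)
site 0, node AJMPQRZ: AMQR={A} ∪ JPZ={T} → {A,T} (+1)
site 1, node AR: A={T} ∪ R={A} → {A,T} (+1)
site 1, node MQ: M={G} ∪ Q={A} → {A,G} (+1)
site 1, node AMQR: AR={A,T} ∩ MQ={A,G} → {A} (+0)
site 1, node JP: J={C} ∪ P={A} → {A,C} (+1)
site 1, node JPZ: JP={A,C} ∪ Z={G} → {A,C,G} (+1)
site 1, node AJMPQRZ: AMQR={A} ∩ JPZ={A,C,G} → {A} (+0)
site 2, node AR: A={A} ∪ R={T} → {A,T} (+1)
site 2, node MQ: M={C} ∪ Q={A} → {A,C} (+1)
site 2, node AMQR: AR={A,T} ∩ MQ={A,C} → {A} (+0)
site 2, node JP: J={A} ∪ P={T} → {A,T} (+1)
site 2, node JPZ: JP={A,T} ∪ Z={G} → {A,G,T} (+1)
site 2, node AJMPQRZ: AMQR={A} ∩ JPZ={A,G,T} → {A} (+0)
site 3, node AR: A={G} ∪ R={A} → {A,G} (+1)
site 3, node MQ: M={G} ∩ Q={G} → {G} (+0)
site 3, node AMQR: AR={A,G} ∩ MQ={G} → {G} (+0)
site 3, node JP: J={T} ∪ P={C} → {C,T} (+1)
site 3, node JPZ: JP={C,T} ∩ Z={T} → {T} (+0)
site 3, node AJMPQRZ: AMQR={G} ∪ JPZ={T} → {G,T} (+1)
per-site changes: [2, 4, 4, 3]; total = 13

A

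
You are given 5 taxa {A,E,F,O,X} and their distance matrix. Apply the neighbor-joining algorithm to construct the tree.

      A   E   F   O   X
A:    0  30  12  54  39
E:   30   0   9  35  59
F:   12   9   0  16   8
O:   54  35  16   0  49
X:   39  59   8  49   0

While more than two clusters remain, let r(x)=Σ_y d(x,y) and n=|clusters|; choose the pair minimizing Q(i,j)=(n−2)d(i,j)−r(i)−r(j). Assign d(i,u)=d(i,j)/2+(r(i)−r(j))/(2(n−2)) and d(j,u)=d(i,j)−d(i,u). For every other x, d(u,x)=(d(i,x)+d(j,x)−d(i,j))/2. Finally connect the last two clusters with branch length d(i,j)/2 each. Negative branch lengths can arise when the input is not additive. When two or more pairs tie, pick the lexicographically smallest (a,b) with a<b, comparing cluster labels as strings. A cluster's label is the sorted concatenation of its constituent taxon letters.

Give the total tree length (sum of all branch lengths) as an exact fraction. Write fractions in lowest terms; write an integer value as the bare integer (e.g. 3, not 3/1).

iteration 1: select E,O (d=35, Q=-182); attach at lengths (14, 21); label the merged cluster EO
  updated: d(A,EO)=49/2, d(EO,F)=-5, d(EO,X)=73/2
iteration 2: select A,EO (d=49/2, Q=-165/2); attach at lengths (137/8, 59/8); label the merged cluster AEO
  updated: d(AEO,F)=-35/4, d(AEO,X)=51/2
iteration 3: select AEO,F (d=-35/4, Q=-99/4); attach at lengths (35/8, -105/8); label the merged cluster AEFO
  updated: d(AEFO,X)=169/8
iteration 4: select AEFO,X (d=169/8); attach at lengths (169/16, 169/16); label the merged cluster AEFOX
final tree: (((A:137/8,(E:14,O:21):59/8):35/8,F:-105/8):169/16,X:169/16)
total length: 575/8

575/8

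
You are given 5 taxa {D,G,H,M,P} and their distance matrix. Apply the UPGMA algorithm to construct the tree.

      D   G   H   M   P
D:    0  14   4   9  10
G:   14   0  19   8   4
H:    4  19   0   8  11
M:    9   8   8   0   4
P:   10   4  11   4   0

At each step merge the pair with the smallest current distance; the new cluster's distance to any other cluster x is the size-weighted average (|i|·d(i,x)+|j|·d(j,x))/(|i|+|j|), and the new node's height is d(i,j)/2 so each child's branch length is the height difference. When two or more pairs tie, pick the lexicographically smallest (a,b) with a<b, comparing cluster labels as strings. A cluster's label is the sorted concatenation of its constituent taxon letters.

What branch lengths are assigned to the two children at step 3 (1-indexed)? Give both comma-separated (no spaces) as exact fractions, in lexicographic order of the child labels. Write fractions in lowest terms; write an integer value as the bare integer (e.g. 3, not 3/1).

step 1: merge (D,H) at d=4; branch lengths D→2, H→2; new cluster DH
  updated: d(DH,G)=33/2, d(DH,M)=17/2, d(DH,P)=21/2
step 2: merge (G,P) at d=4; branch lengths G→2, P→2; new cluster GP
  updated: d(DH,GP)=27/2, d(GP,M)=6
step 3: merge (GP,M) at d=6; branch lengths GP→1, M→3; new cluster GMP
  updated: d(DH,GMP)=71/6
step 4: merge (DH,GMP) at d=71/6; branch lengths DH→47/12, GMP→35/12; new cluster DGHMP
final tree: ((D:2,H:2):47/12,((G:2,P:2):1,M:3):35/12)
total length: 113/6

1,3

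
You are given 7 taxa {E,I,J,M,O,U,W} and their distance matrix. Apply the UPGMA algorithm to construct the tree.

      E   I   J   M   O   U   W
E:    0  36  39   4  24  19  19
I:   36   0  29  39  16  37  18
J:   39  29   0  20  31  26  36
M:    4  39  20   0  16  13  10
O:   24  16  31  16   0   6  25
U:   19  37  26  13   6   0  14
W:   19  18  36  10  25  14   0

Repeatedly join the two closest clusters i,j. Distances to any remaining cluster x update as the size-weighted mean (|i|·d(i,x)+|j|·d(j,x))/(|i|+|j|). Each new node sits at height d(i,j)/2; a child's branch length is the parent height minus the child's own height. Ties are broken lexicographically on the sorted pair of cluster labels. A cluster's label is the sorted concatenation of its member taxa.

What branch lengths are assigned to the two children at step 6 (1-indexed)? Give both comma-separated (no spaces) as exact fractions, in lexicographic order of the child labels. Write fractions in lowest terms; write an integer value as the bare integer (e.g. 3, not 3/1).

iteration 1: select E,M (d=4); attach at lengths (2, 2); label the merged cluster EM
  updated: d(EM,I)=75/2, d(EM,J)=59/2, d(EM,O)=20, d(EM,U)=16, d(EM,W)=29/2
iteration 2: select O,U (d=6); attach at lengths (3, 3); label the merged cluster OU
  updated: d(EM,OU)=18, d(I,OU)=53/2, d(J,OU)=57/2, d(OU,W)=39/2
iteration 3: select EM,W (d=29/2); attach at lengths (21/4, 29/4); label the merged cluster EMW
  updated: d(EMW,I)=31, d(EMW,J)=95/3, d(EMW,OU)=37/2
iteration 4: select EMW,OU (d=37/2); attach at lengths (2, 25/4); label the merged cluster EMOUW
  updated: d(EMOUW,I)=146/5, d(EMOUW,J)=152/5
iteration 5: select I,J (d=29); attach at lengths (29/2, 29/2); label the merged cluster IJ
  updated: d(EMOUW,IJ)=149/5
iteration 6: select EMOUW,IJ (d=149/5); attach at lengths (113/20, 2/5); label the merged cluster EIJMOUW
final tree: ((((E:2,M:2):21/4,W:29/4):2,(O:3,U:3):25/4):113/20,(I:29/2,J:29/2):2/5)
total length: 329/5

113/20,2/5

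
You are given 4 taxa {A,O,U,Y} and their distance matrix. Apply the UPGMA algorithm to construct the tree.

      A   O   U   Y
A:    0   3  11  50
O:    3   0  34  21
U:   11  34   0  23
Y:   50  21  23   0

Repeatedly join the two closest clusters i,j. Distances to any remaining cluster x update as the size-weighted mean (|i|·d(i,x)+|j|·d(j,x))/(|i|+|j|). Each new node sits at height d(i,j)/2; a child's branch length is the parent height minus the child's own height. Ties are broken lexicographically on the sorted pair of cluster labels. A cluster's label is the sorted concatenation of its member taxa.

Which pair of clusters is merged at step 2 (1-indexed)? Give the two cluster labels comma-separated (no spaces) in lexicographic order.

iteration 1: select A,O (d=3); attach at lengths (3/2, 3/2); label the merged cluster AO
  updated: d(AO,U)=45/2, d(AO,Y)=71/2
iteration 2: select AO,U (d=45/2); attach at lengths (39/4, 45/4); label the merged cluster AOU
  updated: d(AOU,Y)=94/3
iteration 3: select AOU,Y (d=94/3); attach at lengths (53/12, 47/3); label the merged cluster AOUY
final tree: (((A:3/2,O:3/2):39/4,U:45/4):53/12,Y:47/3)
total length: 529/12

AO,U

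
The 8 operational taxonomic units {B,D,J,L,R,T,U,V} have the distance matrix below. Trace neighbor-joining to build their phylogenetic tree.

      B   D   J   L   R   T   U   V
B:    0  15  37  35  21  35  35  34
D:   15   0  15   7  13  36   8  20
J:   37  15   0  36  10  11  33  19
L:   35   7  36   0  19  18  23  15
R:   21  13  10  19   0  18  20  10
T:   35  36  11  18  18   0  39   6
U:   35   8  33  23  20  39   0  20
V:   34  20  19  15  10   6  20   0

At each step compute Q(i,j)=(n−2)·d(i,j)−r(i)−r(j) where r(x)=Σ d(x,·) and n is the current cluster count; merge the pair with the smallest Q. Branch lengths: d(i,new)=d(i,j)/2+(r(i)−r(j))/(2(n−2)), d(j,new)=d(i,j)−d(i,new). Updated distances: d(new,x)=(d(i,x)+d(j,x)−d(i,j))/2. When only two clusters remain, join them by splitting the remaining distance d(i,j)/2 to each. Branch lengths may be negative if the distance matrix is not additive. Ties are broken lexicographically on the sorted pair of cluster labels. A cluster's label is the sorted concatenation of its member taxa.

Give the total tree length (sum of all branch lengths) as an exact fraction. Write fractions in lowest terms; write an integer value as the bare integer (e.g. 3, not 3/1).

4383/64

step 1: merge (J,T) at d=11, Q=-258; branch lengths J→16/3, T→17/3; new cluster JT
  updated: d(B,JT)=61/2, d(D,JT)=20, d(JT,L)=43/2, d(JT,R)=17/2, d(JT,U)=61/2, d(JT,V)=7
step 2: merge (JT,V) at d=7, Q=-189; branch lengths JT→47/10, V→23/10; new cluster JTV
  updated: d(B,JTV)=115/4, d(D,JTV)=33/2, d(JTV,L)=59/4, d(JTV,R)=23/4, d(JTV,U)=87/4
step 3: merge (JTV,R) at d=23/4, Q=-573/4; branch lengths JTV→127/32, R→57/32; new cluster JRTV
  updated: d(B,JRTV)=22, d(D,JRTV)=95/8, d(JRTV,L)=14, d(JRTV,U)=18
step 4: merge (B,JRTV) at d=22, Q=-855/8; branch lengths B→857/48, JRTV→199/48; new cluster BJRTV
  updated: d(BJRTV,D)=39/16, d(BJRTV,L)=27/2, d(BJRTV,U)=31/2
step 5: merge (BJRTV,L) at d=27/2, Q=-767/16; branch lengths BJRTV→239/64, L→625/64; new cluster BJLRTV
  updated: d(BJLRTV,D)=-65/32, d(BJLRTV,U)=25/2
step 6: merge (BJLRTV,D) at d=-65/32, Q=-591/32; branch lengths BJLRTV→79/64, D→-209/64; new cluster BDJLRTV
  updated: d(BDJLRTV,U)=721/64
step 7: merge (BDJLRTV,U) at d=721/64; branch lengths BDJLRTV→721/128, U→721/128; new cluster BDJLRTUV
final tree: ((((B:857/48,(((J:16/3,T:17/3):47/10,V:23/10):127/32,R:57/32):199/48):239/64,L:625/64):79/64,D:-209/64):721/128,U:721/128)
total length: 4383/64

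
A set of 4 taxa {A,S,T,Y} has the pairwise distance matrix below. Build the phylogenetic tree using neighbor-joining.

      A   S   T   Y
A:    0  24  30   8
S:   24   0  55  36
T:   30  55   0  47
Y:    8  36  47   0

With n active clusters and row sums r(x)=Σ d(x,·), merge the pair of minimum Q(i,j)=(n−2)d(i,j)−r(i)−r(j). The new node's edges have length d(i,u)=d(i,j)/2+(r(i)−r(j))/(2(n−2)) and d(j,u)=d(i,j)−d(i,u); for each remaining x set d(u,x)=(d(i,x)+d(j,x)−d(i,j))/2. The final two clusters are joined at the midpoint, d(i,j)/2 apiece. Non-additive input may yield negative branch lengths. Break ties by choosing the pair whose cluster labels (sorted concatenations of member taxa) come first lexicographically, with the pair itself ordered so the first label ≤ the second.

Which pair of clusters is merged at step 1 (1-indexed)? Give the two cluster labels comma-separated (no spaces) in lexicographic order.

A,Y

iteration 1: select A,Y (d=8, Q=-137); attach at lengths (-13/4, 45/4); label the merged cluster AY
  updated: d(AY,S)=26, d(AY,T)=69/2
iteration 2: select AY,S (d=26, Q=-231/2); attach at lengths (11/4, 93/4); label the merged cluster ASY
  updated: d(ASY,T)=127/4
iteration 3: select ASY,T (d=127/4); attach at lengths (127/8, 127/8); label the merged cluster ASTY
final tree: (((A:-13/4,Y:45/4):11/4,S:93/4):127/8,T:127/8)
total length: 263/4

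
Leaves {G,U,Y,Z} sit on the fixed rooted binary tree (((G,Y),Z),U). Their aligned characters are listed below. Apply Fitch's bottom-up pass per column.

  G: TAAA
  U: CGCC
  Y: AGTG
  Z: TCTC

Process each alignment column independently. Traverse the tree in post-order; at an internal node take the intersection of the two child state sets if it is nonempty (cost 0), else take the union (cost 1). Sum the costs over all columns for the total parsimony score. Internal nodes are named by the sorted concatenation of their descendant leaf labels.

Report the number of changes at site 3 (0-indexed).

2

[col 0] GY: children G:{T}, Y:{A} ∪→ {A,T}; cost 1
[col 0] GYZ: children GY:{A,T}, Z:{T} ∩→ {T}; cost 0
[col 0] GUYZ: children GYZ:{T}, U:{C} ∪→ {C,T}; cost 1
[col 1] GY: children G:{A}, Y:{G} ∪→ {A,G}; cost 1
[col 1] GYZ: children GY:{A,G}, Z:{C} ∪→ {A,C,G}; cost 1
[col 1] GUYZ: children GYZ:{A,C,G}, U:{G} ∩→ {G}; cost 0
[col 2] GY: children G:{A}, Y:{T} ∪→ {A,T}; cost 1
[col 2] GYZ: children GY:{A,T}, Z:{T} ∩→ {T}; cost 0
[col 2] GUYZ: children GYZ:{T}, U:{C} ∪→ {C,T}; cost 1
[col 3] GY: children G:{A}, Y:{G} ∪→ {A,G}; cost 1
[col 3] GYZ: children GY:{A,G}, Z:{C} ∪→ {A,C,G}; cost 1
[col 3] GUYZ: children GYZ:{A,C,G}, U:{C} ∩→ {C}; cost 0
per-site changes: [2, 2, 2, 2]; total = 8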